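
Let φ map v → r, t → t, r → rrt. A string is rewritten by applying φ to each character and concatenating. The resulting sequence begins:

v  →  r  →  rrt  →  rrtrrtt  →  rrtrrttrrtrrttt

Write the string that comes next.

Replace each of the 15 characters of rrtrrttrrtrrttt in place — rrt rrt t rrt rrt t t rrt rrt t rrt rrt t t t — and concatenate.

rrtrrttrrtrrtttrrtrrttrrtrrtttt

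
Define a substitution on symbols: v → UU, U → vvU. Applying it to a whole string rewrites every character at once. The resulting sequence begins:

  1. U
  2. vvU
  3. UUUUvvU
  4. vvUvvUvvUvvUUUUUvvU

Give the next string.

Rewriting the 19 symbols of vvUvvUvvUvvUUUUUvvU one by one yields UU UU vvU UU UU vvU UU UU vvU UU UU vvU vvU vvU vvU vvU UU UU vvU; concatenated:

UUUUvvUUUUUvvUUUUUvvUUUUUvvUvvUvvUvvUvvUUUUUvvU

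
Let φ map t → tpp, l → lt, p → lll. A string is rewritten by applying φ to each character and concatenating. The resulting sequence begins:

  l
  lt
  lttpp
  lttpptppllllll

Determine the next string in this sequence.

Replace each of the 14 characters of lttpptppllllll in place — lt tpp tpp lll lll tpp lll lll lt lt lt lt lt lt — and concatenate.

lttpptpplllllltppllllllltltltltltlt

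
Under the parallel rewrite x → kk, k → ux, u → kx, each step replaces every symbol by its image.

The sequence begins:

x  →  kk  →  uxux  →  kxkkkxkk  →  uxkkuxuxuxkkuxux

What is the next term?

Rewriting the 16 symbols of uxkkuxuxuxkkuxux one by one yields kx kk ux ux kx kk kx kk kx kk ux ux kx kk kx kk; concatenated:

kxkkuxuxkxkkkxkkkxkkuxuxkxkkkxkk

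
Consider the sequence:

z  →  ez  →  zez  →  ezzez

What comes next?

zezezzez

From term 3 onward, concatenate the second-to-last term with the last: z·ez = zez, ez·zez = ezzez, …
Continuing: zez · ezzez gives term 5.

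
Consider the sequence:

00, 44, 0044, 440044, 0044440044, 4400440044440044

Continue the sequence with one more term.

From term 3 onward, concatenate the second-to-last term with the last: 00·44 = 0044, 44·0044 = 440044, …
Continuing: 0044440044 · 4400440044440044 gives term 7.

00444400444400440044440044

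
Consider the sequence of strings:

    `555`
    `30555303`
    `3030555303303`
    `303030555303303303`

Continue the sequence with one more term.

30303030555303303303303

s(k+1) = 30·s(k)·303, so each term gains 30 as a prefix and 303 as a suffix.
One more step from 303030555303303303 gives the answer.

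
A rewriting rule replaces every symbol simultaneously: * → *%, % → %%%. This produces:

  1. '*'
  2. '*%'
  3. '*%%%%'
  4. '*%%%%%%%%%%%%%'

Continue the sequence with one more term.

Rewriting the 14 symbols of *%%%%%%%%%%%%% one by one yields *% %%% %%% %%% %%% %%% %%% %%% %%% %%% %%% %%% %%% %%%; concatenated:

*%%%%%%%%%%%%%%%%%%%%%%%%%%%%%%%%%%%%%%%%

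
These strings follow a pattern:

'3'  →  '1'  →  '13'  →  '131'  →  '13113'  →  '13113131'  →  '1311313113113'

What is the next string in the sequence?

131131311311313113131

From term 3 onward, concatenate the last term with the second-to-last: 1·3 = 13, 13·1 = 131, …
Continuing: 1311313113113 · 13113131 gives term 8.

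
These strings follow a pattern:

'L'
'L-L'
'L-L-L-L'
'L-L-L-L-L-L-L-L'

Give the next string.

Each string is two copies of the previous one joined by '-'.
Doubling L-L-L-L-L-L-L-L with '-' between the halves:

L-L-L-L-L-L-L-L-L-L-L-L-L-L-L-L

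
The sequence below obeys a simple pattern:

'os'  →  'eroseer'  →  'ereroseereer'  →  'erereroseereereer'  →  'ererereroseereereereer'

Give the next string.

erererereroseereereereereer

Each term wraps the previous one in er on the left and eer on the right.
So the next term is er·ererereroseereereereer·eer.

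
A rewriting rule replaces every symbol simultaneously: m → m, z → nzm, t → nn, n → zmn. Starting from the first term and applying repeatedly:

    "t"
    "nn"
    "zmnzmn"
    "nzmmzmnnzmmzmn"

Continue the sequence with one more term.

zmnnzmmmnzmmzmnzmnnzmmmnzmmzmn

Replace each of the 14 characters of nzmmzmnnzmmzmn in place — zmn nzm m m nzm m zmn zmn nzm m m nzm m zmn — and concatenate.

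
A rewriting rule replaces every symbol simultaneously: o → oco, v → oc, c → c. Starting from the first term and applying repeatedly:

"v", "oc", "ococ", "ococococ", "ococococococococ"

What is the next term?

ococococococococococococococococ

Replace each of the 16 characters of ococococococococ in place — oco c oco c oco c oco c oco c oco c oco c oco c — and concatenate.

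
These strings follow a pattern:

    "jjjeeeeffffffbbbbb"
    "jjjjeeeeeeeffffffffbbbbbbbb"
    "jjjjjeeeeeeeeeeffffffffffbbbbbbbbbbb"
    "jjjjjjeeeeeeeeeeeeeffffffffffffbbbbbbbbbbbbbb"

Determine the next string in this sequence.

jjjjjjjeeeeeeeeeeeeeeeeffffffffffffffbbbbbbbbbbbbbbbbb

Reading off run lengths: j runs 3, 4, 5, 6; e runs 4, 7, 10, 13; f runs 6, 8, 10, 12; b runs 5, 8, 11, 14 — each is linear in n, where the shown terms are n = 2, 3, 4, 5.
Setting n = 6 gives 7, 16, 14, 17 characters in each block.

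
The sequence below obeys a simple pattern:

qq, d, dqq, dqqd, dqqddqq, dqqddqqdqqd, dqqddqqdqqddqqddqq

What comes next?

dqqddqqdqqddqqddqqdqqddqqdqqd

From term 3 onward, concatenate the last term with the second-to-last: d·qq = dqq, dqq·d = dqqd, …
So term 8 is dqqddqqdqqddqqddqq·dqqddqqdqqd.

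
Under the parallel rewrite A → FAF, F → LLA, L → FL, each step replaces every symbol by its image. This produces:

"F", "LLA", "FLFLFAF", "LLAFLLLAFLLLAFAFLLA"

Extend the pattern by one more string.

FLFLFAFLLAFLFLFLFAFLLAFLFLFLFAFLLAFAFLLAFLFLFAF

Replace each of the 19 characters of LLAFLLLAFLLLAFAFLLA in place — FL FL FAF LLA FL FL FL FAF LLA FL FL FL FAF LLA FAF LLA FL FL FAF — and concatenate.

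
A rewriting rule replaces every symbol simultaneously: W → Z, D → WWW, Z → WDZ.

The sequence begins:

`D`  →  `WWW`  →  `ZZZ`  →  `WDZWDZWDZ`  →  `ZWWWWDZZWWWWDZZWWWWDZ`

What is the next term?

WDZZZZZWWWWDZWDZZZZZWWWWDZWDZZZZZWWWWDZ

Applying the rule to each of the 21 symbols of ZWWWWDZZWWWWDZZWWWWDZ gives the pieces WDZ Z Z Z Z WWW WDZ WDZ Z Z Z Z WWW WDZ WDZ Z Z Z Z WWW WDZ, which concatenate to the answer.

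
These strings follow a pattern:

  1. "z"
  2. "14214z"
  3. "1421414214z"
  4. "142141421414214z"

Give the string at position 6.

1421414214142141421414214z

The strings grow by a fixed prefix 14214 each time.
From 142141421414214z, 2 further steps: 142141421414214z → 14214142141421414214z → (answer).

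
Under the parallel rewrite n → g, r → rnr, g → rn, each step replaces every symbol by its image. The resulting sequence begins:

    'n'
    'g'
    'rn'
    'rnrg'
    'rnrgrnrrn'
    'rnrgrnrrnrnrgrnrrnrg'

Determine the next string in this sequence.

φ(rnrgrnrrnrnrgrnrrnrg) expands symbol-by-symbol to rnr g rnr rn rnr g rnr rnr g rnr g rnr rn rnr g rnr rnr g rnr rn; joining the 20 pieces gives the next term.

rnrgrnrrnrnrgrnrrnrgrnrgrnrrnrnrgrnrrnrgrnrrn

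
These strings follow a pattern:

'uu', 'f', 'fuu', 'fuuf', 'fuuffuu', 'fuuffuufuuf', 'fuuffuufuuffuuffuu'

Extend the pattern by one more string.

fuuffuufuuffuuffuufuuffuufuuf

From term 3 onward, concatenate the last term with the second-to-last: f·uu = fuu, fuu·f = fuuf, …
Continuing: fuuffuufuuffuuffuu · fuuffuufuuf gives term 8.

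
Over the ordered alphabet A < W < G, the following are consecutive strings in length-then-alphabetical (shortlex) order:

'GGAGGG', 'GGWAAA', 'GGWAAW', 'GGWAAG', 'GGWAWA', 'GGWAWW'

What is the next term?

Find the rightmost character of GGWAWW below G, bump it to the next letter, and reset everything to its right to A.

GGWAWG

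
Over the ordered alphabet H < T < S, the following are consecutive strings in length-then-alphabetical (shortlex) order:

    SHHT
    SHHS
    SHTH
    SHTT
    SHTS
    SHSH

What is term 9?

STHH

Stepping forward 3 times from SHSH: SHSH → SHST → SHSS, then the target.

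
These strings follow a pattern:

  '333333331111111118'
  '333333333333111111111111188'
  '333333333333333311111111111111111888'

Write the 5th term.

333333333333333333333333111111111111111111111111188888

The n-th term is 4n 3's then 4n+1 1's then n-1 8's, where the shown terms are n = 2, 3, 4.
Setting n = 6 gives 24, 25, 5 characters in each block.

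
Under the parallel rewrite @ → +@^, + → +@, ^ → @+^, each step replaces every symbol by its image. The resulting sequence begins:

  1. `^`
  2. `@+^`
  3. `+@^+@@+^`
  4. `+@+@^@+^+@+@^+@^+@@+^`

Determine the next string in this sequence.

φ(+@+@^@+^+@+@^+@^+@@+^) expands symbol-by-symbol to +@ +@^ +@ +@^ @+^ +@^ +@ @+^ +@ +@^ +@ +@^ @+^ +@ +@^ @+^ +@ +@^ +@^ +@ @+^; joining the 21 pieces gives the next term.

+@+@^+@+@^@+^+@^+@@+^+@+@^+@+@^@+^+@+@^@+^+@+@^+@^+@@+^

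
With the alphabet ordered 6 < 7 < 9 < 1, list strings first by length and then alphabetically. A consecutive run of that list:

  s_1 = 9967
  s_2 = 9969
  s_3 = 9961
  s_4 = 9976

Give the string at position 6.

9979

Stepping forward 2 times from 9976: 9976 → 9977, then the target.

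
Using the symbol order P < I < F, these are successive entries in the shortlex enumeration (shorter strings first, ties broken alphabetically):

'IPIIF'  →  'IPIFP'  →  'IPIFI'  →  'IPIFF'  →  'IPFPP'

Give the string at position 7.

Continuing the enumeration 2 steps past IPFPP: IPFPP → IPFPI → (answer).

IPFPF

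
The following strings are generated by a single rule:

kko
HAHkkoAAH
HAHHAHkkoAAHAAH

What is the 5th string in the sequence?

s(k+1) = HAH·s(k)·AAH, so each term gains HAH as a prefix and AAH as a suffix.
From HAHHAHkkoAAHAAH, 2 further steps: HAHHAHkkoAAHAAH → HAHHAHHAHkkoAAHAAHAAH → (answer).

HAHHAHHAHHAHkkoAAHAAHAAHAAH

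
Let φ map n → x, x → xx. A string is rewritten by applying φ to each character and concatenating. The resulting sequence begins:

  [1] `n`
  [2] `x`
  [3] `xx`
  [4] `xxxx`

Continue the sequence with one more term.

Rewriting each symbol of xxxx: x→xx, x→xx, x→xx, x→xx, which concatenates to xx xx xx xx.

xxxxxxxx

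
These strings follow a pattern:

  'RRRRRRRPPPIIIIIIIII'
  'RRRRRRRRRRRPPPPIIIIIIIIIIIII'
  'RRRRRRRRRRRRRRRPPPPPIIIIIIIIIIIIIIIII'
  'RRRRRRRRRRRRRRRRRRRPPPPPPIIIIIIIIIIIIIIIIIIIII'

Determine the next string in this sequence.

RRRRRRRRRRRRRRRRRRRRRRRPPPPPPPIIIIIIIIIIIIIIIIIIIIIIIII

Each string has the form R^{4n-1} P^{n+1} I^{4n+1}, where the shown terms are n = 2, 3, 4, 5.
At n = 6 the blocks have lengths 23, 7, 25.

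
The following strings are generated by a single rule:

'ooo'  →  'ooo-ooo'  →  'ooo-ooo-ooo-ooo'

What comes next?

s(k+1) = s(k)·-·s(k) — each term doubles the last with '-' between the halves.
Doubling ooo-ooo-ooo-ooo with '-' between the halves:

ooo-ooo-ooo-ooo-ooo-ooo-ooo-ooo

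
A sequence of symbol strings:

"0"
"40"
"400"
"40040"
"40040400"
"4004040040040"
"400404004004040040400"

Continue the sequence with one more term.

Each term (from the third on) is the previous term followed by the one before it: term 3 = 40·0 = 400.
So term 8 is 400404004004040040400·4004040040040.

4004040040040400404004004040040040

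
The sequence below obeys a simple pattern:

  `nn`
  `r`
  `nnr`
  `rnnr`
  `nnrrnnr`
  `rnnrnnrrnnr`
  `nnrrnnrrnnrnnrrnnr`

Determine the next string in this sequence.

rnnrnnrrnnrnnrrnnrrnnrnnrrnnr

Each term (from the third on) is the two preceding terms concatenated in order: term 3 = nn·r = nnr.
Continuing: rnnrnnrrnnr · nnrrnnrrnnrnnrrnnr gives term 8.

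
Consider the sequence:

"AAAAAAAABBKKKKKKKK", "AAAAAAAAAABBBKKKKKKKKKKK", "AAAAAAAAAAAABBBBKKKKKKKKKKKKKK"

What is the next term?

Term n consists of 2n+2 A's, followed by n-1 B's, followed by 3n-1 K's, where the shown terms are n = 3, 4, 5.
At n = 6 the blocks have lengths 14, 5, 17.

AAAAAAAAAAAAAABBBBBKKKKKKKKKKKKKKKKK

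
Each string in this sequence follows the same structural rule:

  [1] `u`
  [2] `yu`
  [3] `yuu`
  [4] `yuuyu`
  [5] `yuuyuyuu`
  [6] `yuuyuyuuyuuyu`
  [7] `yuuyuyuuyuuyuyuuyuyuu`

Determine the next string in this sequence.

This is a Fibonacci-style word recurrence s(k) = s(k−1)·s(k−2): e.g. yu·u = yuu.
Continuing: yuuyuyuuyuuyuyuuyuyuu · yuuyuyuuyuuyu gives term 8.

yuuyuyuuyuuyuyuuyuyuuyuuyuyuuyuuyu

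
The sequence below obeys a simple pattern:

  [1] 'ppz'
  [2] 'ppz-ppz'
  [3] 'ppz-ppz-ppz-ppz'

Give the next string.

Every step duplicates the string with '-' between the halves.
Doubling ppz-ppz-ppz-ppz with '-' between the halves:

ppz-ppz-ppz-ppz-ppz-ppz-ppz-ppz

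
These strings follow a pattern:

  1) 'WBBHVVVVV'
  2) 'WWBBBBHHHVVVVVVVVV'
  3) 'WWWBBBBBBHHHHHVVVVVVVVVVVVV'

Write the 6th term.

WWWWWWBBBBBBBBBBBBHHHHHHHHHHHVVVVVVVVVVVVVVVVVVVVVVVVV

The n-th term is n W's then 2n B's then 2n-1 H's then 4n+1 V's (n = 1, 2, …).
At n = 6 the blocks have lengths 6, 12, 11, 25.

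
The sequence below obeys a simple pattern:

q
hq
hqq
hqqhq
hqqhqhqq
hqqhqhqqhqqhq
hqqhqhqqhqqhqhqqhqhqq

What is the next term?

This is a Fibonacci-style word recurrence s(k) = s(k−1)·s(k−2): e.g. hq·q = hqq.
So term 8 is hqqhqhqqhqqhqhqqhqhqq·hqqhqhqqhqqhq.

hqqhqhqqhqqhqhqqhqhqqhqqhqhqqhqqhq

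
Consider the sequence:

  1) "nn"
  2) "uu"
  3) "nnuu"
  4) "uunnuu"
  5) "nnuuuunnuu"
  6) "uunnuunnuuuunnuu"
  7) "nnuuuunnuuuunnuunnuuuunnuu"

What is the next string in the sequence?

uunnuunnuuuunnuunnuuuunnuuuunnuunnuuuunnuu

This is a Fibonacci-style word recurrence s(k) = s(k−2)·s(k−1): e.g. nn·uu = nnuu.
Continuing: uunnuunnuuuunnuu · nnuuuunnuuuunnuunnuuuunnuu gives term 8.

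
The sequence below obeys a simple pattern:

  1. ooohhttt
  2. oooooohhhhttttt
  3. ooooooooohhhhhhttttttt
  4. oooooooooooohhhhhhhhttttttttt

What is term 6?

oooooooooooooooooohhhhhhhhhhhhttttttttttttt

The n-th term is 3n o's then 2n h's then 2n+1 t's (n = 1, 2, …).
Setting n = 6 gives 18, 12, 13 characters in each block.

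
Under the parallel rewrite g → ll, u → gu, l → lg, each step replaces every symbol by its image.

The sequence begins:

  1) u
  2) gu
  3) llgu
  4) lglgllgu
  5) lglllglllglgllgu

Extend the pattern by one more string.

Applying the rule to each of the 16 symbols of lglllglllglgllgu gives the pieces lg ll lg lg lg ll lg lg lg ll lg ll lg lg ll gu, which concatenate to the answer.

lglllglglglllglglglllglllglgllgu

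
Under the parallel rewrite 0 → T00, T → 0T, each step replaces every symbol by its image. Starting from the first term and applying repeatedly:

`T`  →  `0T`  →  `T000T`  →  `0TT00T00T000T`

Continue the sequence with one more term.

Rewriting the 13 symbols of 0TT00T00T000T one by one yields T00 0T 0T T00 T00 0T T00 T00 0T T00 T00 T00 0T; concatenated:

T000T0TT00T000TT00T000TT00T00T000T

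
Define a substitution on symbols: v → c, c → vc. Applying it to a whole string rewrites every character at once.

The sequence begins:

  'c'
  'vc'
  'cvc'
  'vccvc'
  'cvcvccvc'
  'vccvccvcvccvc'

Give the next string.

Applying the rule to each of the 13 symbols of vccvccvcvccvc gives the pieces c vc vc c vc vc c vc c vc vc c vc, which concatenate to the answer.

cvcvccvcvccvccvcvccvc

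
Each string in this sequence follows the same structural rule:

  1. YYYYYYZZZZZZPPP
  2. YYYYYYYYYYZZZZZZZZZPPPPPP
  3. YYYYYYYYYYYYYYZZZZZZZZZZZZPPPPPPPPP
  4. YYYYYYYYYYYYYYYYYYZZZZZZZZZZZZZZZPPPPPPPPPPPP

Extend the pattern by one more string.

YYYYYYYYYYYYYYYYYYYYYYZZZZZZZZZZZZZZZZZZPPPPPPPPPPPPPPP

Reading off run lengths: Y runs 6, 10, 14, 18; Z runs 6, 9, 12, 15; P runs 3, 6, 9, 12 — each is linear in n (n = 1, 2, …).
Setting n = 5 gives 22, 18, 15 characters in each block.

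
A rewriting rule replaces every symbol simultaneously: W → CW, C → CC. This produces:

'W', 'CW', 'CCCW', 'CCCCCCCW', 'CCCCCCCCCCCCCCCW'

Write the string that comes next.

CCCCCCCCCCCCCCCCCCCCCCCCCCCCCCCW

Replace each of the 16 characters of CCCCCCCCCCCCCCCW in place — CC CC CC CC CC CC CC CC CC CC CC CC CC CC CC CW — and concatenate.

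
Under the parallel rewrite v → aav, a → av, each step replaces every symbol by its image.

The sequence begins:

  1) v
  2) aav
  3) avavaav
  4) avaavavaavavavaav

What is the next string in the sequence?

Replace each of the 17 characters of avaavavaavavavaav in place — av aav av av aav av aav av av aav av aav av aav av av aav — and concatenate.

avaavavavaavavaavavavaavavaavavaavavavaav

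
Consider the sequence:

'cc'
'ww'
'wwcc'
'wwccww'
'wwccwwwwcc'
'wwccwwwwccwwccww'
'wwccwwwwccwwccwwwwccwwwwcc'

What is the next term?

wwccwwwwccwwccwwwwccwwwwccwwccwwwwccwwccww

This is a Fibonacci-style word recurrence s(k) = s(k−1)·s(k−2): e.g. ww·cc = wwcc.
The next term joins wwccwwwwccwwccwwwwccwwwwcc and wwccwwwwccwwccww.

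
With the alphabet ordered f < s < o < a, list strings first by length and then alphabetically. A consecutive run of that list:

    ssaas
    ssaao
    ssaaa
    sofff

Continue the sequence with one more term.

Treat sofff as a base-4 numeral over the given alphabet and add one, carrying through any trailing a's.

soffs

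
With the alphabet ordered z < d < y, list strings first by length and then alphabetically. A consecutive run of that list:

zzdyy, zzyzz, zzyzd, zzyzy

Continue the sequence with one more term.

Treat zzyzy as a base-3 numeral over the given alphabet and add one, carrying through any trailing y's.

zzydz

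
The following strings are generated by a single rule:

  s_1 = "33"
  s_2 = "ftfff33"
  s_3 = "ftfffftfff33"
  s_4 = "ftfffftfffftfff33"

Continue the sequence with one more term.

The strings grow by a fixed prefix ftfff each time.
Applying this once more to ftfffftfffftfff33:

ftfffftfffftfffftfff33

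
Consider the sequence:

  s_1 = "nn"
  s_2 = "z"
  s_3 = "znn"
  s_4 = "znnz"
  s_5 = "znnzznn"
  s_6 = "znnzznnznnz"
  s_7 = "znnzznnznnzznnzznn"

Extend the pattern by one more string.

Each term (from the third on) is the previous term followed by the one before it: term 3 = z·nn = znn.
So term 8 is znnzznnznnzznnzznn·znnzznnznnz.

znnzznnznnzznnzznnznnzznnznnz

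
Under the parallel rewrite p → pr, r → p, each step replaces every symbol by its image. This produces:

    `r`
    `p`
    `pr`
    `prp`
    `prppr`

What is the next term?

prpprprp

Apply φ to prppr symbol by symbol: p→pr, r→p, p→pr, p→pr, r→p; joined: pr p pr pr p.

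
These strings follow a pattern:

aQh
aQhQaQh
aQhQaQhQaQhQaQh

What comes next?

Each string is two copies of the previous one joined by 'Q'.
One more doubling of aQhQaQhQaQhQaQh gives the answer.

aQhQaQhQaQhQaQhQaQhQaQhQaQhQaQh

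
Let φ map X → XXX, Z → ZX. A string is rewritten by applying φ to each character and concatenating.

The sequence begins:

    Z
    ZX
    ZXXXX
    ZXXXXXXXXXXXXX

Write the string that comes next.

φ(ZXXXXXXXXXXXXX) expands symbol-by-symbol to ZX XXX XXX XXX XXX XXX XXX XXX XXX XXX XXX XXX XXX XXX; joining the 14 pieces gives the next term.

ZXXXXXXXXXXXXXXXXXXXXXXXXXXXXXXXXXXXXXXXX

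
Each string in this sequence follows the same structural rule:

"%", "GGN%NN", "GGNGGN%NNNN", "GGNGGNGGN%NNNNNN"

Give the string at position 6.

Every step adds GGN to the front and NN to the end of the previous string.
From GGNGGNGGN%NNNNNN, 2 further steps: GGNGGNGGN%NNNNNN → GGNGGNGGNGGN%NNNNNNNN → (answer).

GGNGGNGGNGGNGGN%NNNNNNNNNN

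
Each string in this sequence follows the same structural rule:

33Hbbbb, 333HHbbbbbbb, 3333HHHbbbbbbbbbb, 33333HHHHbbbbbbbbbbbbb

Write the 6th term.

Term n consists of n+1 3's, followed by n H's, followed by 3n+1 b's (n = 1, 2, …).
For term 6, n = 6, so the run lengths are 7, 6, 19.

3333333HHHHHHbbbbbbbbbbbbbbbbbbb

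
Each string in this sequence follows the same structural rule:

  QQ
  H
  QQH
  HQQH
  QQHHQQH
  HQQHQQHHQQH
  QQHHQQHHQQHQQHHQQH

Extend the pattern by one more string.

HQQHQQHHQQHQQHHQQHHQQHQQHHQQH

From term 3 onward, concatenate the second-to-last term with the last: QQ·H = QQH, H·QQH = HQQH, …
So term 8 is HQQHQQHHQQH·QQHHQQHHQQHQQHHQQH.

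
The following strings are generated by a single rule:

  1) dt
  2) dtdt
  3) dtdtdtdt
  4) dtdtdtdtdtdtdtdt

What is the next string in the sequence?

Every step duplicates the string.
Doubling dtdtdtdtdtdtdtdt:

dtdtdtdtdtdtdtdtdtdtdtdtdtdtdtdt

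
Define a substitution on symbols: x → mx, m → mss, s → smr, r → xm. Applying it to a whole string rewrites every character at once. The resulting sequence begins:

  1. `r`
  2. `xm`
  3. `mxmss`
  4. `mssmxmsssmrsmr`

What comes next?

Applying the rule to each of the 14 symbols of mssmxmsssmrsmr gives the pieces mss smr smr mss mx mss smr smr smr mss xm smr mss xm, which concatenate to the answer.

msssmrsmrmssmxmsssmrsmrsmrmssxmsmrmssxm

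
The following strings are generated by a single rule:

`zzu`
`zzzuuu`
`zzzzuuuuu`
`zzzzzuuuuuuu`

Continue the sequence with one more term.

zzzzzzuuuuuuuuu

The n-th term is n+1 z's then 2n-1 u's (n = 1, 2, …).
For the next term, n = 5, so the run lengths are 6, 9.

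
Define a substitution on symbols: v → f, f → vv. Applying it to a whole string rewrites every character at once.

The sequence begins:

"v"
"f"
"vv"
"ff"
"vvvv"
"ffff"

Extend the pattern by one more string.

vvvvvvvv

Apply φ to ffff symbol by symbol: f→vv, f→vv, f→vv, f→vv; joined: vv vv vv vv.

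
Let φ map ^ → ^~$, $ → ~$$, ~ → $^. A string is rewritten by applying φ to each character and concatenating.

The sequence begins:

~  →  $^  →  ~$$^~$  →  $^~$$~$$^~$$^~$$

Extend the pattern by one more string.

~$$^~$$^~$$~$$$^~$$~$$^~$$^~$$~$$^~$$^~$$~$$

Applying the rule to each of the 16 symbols of $^~$$~$$^~$$^~$$ gives the pieces ~$$ ^~$ $^ ~$$ ~$$ $^ ~$$ ~$$ ^~$ $^ ~$$ ~$$ ^~$ $^ ~$$ ~$$, which concatenate to the answer.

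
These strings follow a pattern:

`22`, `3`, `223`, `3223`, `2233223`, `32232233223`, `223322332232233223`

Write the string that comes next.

Each term (from the third on) is the two preceding terms concatenated in order: term 3 = 22·3 = 223.
So term 8 is 32232233223·223322332232233223.

32232233223223322332232233223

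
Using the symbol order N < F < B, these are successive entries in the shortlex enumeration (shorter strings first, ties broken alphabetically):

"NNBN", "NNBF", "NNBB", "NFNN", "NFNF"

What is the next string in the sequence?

The successor of NFNF increments the rightmost position that isn't already B and resets every position after it to N.

NFNB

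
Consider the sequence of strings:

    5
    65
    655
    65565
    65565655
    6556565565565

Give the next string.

This is a Fibonacci-style word recurrence s(k) = s(k−1)·s(k−2): e.g. 65·5 = 655.
So term 7 is 6556565565565·65565655.

655656556556565565655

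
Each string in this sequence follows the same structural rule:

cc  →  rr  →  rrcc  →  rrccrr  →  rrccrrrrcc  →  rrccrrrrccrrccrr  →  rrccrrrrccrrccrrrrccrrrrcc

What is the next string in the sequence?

This is a Fibonacci-style word recurrence s(k) = s(k−1)·s(k−2): e.g. rr·cc = rrcc.
Continuing: rrccrrrrccrrccrrrrccrrrrcc · rrccrrrrccrrccrr gives term 8.

rrccrrrrccrrccrrrrccrrrrccrrccrrrrccrrccrr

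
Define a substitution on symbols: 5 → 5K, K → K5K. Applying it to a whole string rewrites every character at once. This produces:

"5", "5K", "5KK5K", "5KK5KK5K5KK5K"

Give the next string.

5KK5KK5K5KK5KK5K5KK5K5KK5KK5K5KK5K

Replace each of the 13 characters of 5KK5KK5K5KK5K in place — 5K K5K K5K 5K K5K K5K 5K K5K 5K K5K K5K 5K K5K — and concatenate.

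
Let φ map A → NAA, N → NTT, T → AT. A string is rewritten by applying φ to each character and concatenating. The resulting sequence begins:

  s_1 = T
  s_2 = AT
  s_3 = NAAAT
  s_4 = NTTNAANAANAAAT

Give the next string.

NTTATATNTTNAANAANTTNAANAANTTNAANAANAAAT

Replace each of the 14 characters of NTTNAANAANAAAT in place — NTT AT AT NTT NAA NAA NTT NAA NAA NTT NAA NAA NAA AT — and concatenate.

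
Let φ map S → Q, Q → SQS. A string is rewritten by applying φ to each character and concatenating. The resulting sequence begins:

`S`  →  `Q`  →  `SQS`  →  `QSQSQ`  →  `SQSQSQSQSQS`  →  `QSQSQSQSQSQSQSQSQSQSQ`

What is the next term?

Rewriting the 21 symbols of QSQSQSQSQSQSQSQSQSQSQ one by one yields SQS Q SQS Q SQS Q SQS Q SQS Q SQS Q SQS Q SQS Q SQS Q SQS Q SQS; concatenated:

SQSQSQSQSQSQSQSQSQSQSQSQSQSQSQSQSQSQSQSQSQS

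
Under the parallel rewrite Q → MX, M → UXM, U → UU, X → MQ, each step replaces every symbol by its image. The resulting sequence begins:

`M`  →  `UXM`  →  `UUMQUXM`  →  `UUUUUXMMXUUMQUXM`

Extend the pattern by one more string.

UUUUUUUUUUMQUXMUXMMQUUUUUXMMXUUMQUXM

Replace each of the 16 characters of UUUUUXMMXUUMQUXM in place — UU UU UU UU UU MQ UXM UXM MQ UU UU UXM MX UU MQ UXM — and concatenate.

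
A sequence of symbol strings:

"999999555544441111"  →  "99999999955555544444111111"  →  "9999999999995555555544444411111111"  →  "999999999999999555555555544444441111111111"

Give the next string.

99999999999999999955555555555544444444111111111111

Each string has the form 9^{3n} 5^{2n} 4^{n+2} 1^{2n}, where the shown terms are n = 2, 3, 4, 5.
At n = 6 the blocks have lengths 18, 12, 8, 12.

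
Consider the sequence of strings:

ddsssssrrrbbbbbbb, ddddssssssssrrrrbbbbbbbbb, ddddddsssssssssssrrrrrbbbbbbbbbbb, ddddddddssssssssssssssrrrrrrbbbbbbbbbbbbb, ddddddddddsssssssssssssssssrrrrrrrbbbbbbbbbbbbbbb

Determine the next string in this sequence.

ddddddddddddssssssssssssssssssssrrrrrrrrbbbbbbbbbbbbbbbbb

The n-th term is 2n-2 d's then 3n-1 s's then n+1 r's then 2n+3 b's, where the shown terms are n = 2, 3, 4, 5, 6.
Setting n = 7 gives 12, 20, 8, 17 characters in each block.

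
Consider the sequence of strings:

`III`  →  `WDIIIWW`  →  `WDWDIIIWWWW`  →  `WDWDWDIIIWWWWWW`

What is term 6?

s(k+1) = WD·s(k)·WW, so each term gains WD as a prefix and WW as a suffix.
From WDWDWDIIIWWWWWW, 2 further steps: WDWDWDIIIWWWWWW → WDWDWDWDIIIWWWWWWWW → (answer).

WDWDWDWDWDIIIWWWWWWWWWW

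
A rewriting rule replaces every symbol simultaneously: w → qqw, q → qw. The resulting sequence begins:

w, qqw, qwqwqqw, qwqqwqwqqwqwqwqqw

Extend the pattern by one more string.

qwqqwqwqwqqwqwqqwqwqwqqwqwqqwqwqqwqwqwqqw

Applying the rule to each of the 17 symbols of qwqqwqwqqwqwqwqqw gives the pieces qw qqw qw qw qqw qw qqw qw qw qqw qw qqw qw qqw qw qw qqw, which concatenate to the answer.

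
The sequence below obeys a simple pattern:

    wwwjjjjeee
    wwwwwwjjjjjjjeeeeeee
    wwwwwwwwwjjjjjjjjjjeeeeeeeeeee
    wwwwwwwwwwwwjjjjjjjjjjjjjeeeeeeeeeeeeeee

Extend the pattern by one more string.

wwwwwwwwwwwwwwwjjjjjjjjjjjjjjjjeeeeeeeeeeeeeeeeeee

Each string has the form w^{3n} j^{3n+1} e^{4n-1} (n = 1, 2, …).
Setting n = 5 gives 15, 16, 19 characters in each block.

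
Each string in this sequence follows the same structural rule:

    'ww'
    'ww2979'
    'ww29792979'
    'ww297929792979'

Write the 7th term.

ww297929792979297929792979

Every step adds 2979 to the end: s(k+1) = s(k)·2979.
From ww297929792979, 3 further steps: ww297929792979 → ww2979297929792979 → ww29792979297929792979 → (answer).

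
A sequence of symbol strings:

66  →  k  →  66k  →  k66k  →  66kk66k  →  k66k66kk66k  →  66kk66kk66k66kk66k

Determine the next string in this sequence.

From term 3 onward, concatenate the second-to-last term with the last: 66·k = 66k, k·66k = k66k, …
The next term joins k66k66kk66k and 66kk66kk66k66kk66k.

k66k66kk66k66kk66kk66k66kk66k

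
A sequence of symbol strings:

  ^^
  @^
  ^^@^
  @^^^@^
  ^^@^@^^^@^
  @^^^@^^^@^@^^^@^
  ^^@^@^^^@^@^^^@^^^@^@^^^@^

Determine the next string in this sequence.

This is a Fibonacci-style word recurrence s(k) = s(k−2)·s(k−1): e.g. ^^·@^ = ^^@^.
Continuing: @^^^@^^^@^@^^^@^ · ^^@^@^^^@^@^^^@^^^@^@^^^@^ gives term 8.

@^^^@^^^@^@^^^@^^^@^@^^^@^@^^^@^^^@^@^^^@^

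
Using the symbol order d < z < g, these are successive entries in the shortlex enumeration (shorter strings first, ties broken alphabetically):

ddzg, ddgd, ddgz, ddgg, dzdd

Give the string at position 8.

Continuing the enumeration 3 steps past dzdd: dzdd → dzdz → dzdg → (answer).

dzzd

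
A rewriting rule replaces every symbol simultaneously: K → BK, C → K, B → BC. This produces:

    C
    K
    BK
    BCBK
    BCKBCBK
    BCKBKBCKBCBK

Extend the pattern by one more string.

BCKBKBCBKBCKBKBCKBCBK

Apply φ to BCKBKBCKBCBK symbol by symbol: B→BC, C→K, K→BK, B→BC, K→BK, B→BC, C→K, K→BK, B→BC, C→K, B→BC, K→BK; joined: BC K BK BC BK BC K BK BC K BC BK.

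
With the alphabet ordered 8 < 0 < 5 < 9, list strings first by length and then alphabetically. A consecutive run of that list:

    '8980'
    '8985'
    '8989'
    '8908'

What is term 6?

8905

Continuing the enumeration 2 steps past 8908: 8908 → 8900 → (answer).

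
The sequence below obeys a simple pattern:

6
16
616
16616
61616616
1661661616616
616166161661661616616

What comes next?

This is a Fibonacci-style word recurrence s(k) = s(k−2)·s(k−1): e.g. 6·16 = 616.
So term 8 is 1661661616616·616166161661661616616.

1661661616616616166161661661616616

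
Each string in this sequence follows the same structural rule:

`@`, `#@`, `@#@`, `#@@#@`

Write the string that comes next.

From term 3 onward, concatenate the second-to-last term with the last: @·#@ = @#@, #@·@#@ = #@@#@, …
So term 5 is @#@·#@@#@.

@#@#@@#@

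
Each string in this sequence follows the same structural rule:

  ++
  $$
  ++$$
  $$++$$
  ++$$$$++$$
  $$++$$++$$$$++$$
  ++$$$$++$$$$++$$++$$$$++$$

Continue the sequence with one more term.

Each term (from the third on) is the two preceding terms concatenated in order: term 3 = ++·$$ = ++$$.
So term 8 is $$++$$++$$$$++$$·++$$$$++$$$$++$$++$$$$++$$.

$$++$$++$$$$++$$++$$$$++$$$$++$$++$$$$++$$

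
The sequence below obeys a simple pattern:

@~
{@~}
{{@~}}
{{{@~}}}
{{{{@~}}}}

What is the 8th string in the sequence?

s(k+1) = {·s(k)·}, so each term gains { as a prefix and } as a suffix.
From {{{{@~}}}}, 3 further steps: {{{{@~}}}} → {{{{{@~}}}}} → {{{{{{@~}}}}}} → (answer).

{{{{{{{@~}}}}}}}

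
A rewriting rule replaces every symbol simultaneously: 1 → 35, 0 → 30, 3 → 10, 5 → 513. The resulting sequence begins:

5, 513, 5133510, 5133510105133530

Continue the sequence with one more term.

Rewriting the 16 symbols of 5133510105133530 one by one yields 513 35 10 10 513 35 30 35 30 513 35 10 10 513 10 30; concatenated:

513351010513353035305133510105131030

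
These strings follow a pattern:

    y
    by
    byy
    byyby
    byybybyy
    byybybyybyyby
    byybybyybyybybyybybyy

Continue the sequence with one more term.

From term 3 onward, concatenate the last term with the second-to-last: by·y = byy, byy·by = byyby, …
The next term joins byybybyybyybybyybybyy and byybybyybyyby.

byybybyybyybybyybybyybyybybyybyyby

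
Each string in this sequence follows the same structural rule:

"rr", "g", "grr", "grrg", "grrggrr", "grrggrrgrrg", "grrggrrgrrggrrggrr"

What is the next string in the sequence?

Each term (from the third on) is the previous term followed by the one before it: term 3 = g·rr = grr.
Continuing: grrggrrgrrggrrggrr · grrggrrgrrg gives term 8.

grrggrrgrrggrrggrrgrrggrrgrrg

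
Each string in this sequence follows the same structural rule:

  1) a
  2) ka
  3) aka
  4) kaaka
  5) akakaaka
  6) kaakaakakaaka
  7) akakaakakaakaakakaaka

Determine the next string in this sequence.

From term 3 onward, concatenate the second-to-last term with the last: a·ka = aka, ka·aka = kaaka, …
The next term joins kaakaakakaaka and akakaakakaakaakakaaka.

kaakaakakaakaakakaakakaakaakakaaka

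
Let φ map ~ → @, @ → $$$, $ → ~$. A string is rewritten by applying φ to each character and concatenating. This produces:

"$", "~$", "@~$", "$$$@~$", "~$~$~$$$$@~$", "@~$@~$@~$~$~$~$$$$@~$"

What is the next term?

Applying the rule to each of the 21 symbols of @~$@~$@~$~$~$~$$$$@~$ gives the pieces $$$ @ ~$ $$$ @ ~$ $$$ @ ~$ @ ~$ @ ~$ @ ~$ ~$ ~$ ~$ $$$ @ ~$, which concatenate to the answer.

$$$@~$$$$@~$$$$@~$@~$@~$@~$~$~$~$$$$@~$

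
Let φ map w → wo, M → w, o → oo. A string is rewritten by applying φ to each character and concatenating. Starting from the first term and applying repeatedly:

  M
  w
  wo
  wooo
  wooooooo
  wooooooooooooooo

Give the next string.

Rewriting the 16 symbols of wooooooooooooooo one by one yields wo oo oo oo oo oo oo oo oo oo oo oo oo oo oo oo; concatenated:

wooooooooooooooooooooooooooooooo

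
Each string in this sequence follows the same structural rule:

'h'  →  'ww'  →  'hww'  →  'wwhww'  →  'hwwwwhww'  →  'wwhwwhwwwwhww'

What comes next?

hwwwwhwwwwhwwhwwwwhww

Each term (from the third on) is the two preceding terms concatenated in order: term 3 = h·ww = hww.
So term 7 is hwwwwhww·wwhwwhwwwwhww.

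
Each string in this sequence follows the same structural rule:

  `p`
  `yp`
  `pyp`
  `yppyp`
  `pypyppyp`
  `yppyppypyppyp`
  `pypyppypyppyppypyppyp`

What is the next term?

yppyppypyppyppypyppypyppyppypyppyp

Each term (from the third on) is the two preceding terms concatenated in order: term 3 = p·yp = pyp.
Continuing: yppyppypyppyp · pypyppypyppyppypyppyp gives term 8.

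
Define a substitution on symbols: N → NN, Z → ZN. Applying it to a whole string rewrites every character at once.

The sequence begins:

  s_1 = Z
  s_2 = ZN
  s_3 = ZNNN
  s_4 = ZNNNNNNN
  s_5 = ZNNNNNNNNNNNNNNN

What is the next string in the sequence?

Rewriting the 16 symbols of ZNNNNNNNNNNNNNNN one by one yields ZN NN NN NN NN NN NN NN NN NN NN NN NN NN NN NN; concatenated:

ZNNNNNNNNNNNNNNNNNNNNNNNNNNNNNNN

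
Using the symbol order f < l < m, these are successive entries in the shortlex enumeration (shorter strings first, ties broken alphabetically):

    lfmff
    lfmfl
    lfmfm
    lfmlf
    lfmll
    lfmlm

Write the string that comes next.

Treat lfmlm as a base-3 numeral over the given alphabet and add one, carrying through any trailing m's.

lfmmf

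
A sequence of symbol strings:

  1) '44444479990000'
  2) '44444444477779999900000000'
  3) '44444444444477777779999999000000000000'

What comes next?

Each string has the form 4^{3n+3} 7^{3n-2} 9^{2n+1} 0^{4n} (n = 1, 2, …).
At n = 4 the blocks have lengths 15, 10, 9, 16.

44444444444444477777777779999999990000000000000000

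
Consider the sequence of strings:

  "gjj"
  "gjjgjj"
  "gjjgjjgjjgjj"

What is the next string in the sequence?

gjjgjjgjjgjjgjjgjjgjjgjj

Each string is two copies of the previous one concatenated.
So the next term is two copies of gjjgjjgjjgjj.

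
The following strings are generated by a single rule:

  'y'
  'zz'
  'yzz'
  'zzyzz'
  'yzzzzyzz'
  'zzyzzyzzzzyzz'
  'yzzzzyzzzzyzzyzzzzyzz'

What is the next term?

zzyzzyzzzzyzzyzzzzyzzzzyzzyzzzzyzz

Each term (from the third on) is the two preceding terms concatenated in order: term 3 = y·zz = yzz.
The next term joins zzyzzyzzzzyzz and yzzzzyzzzzyzzyzzzzyzz.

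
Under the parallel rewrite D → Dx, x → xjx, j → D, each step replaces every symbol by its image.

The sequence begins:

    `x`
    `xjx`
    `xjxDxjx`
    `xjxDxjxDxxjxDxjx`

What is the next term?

Replace each of the 16 characters of xjxDxjxDxxjxDxjx in place — xjx D xjx Dx xjx D xjx Dx xjx xjx D xjx Dx xjx D xjx — and concatenate.

xjxDxjxDxxjxDxjxDxxjxxjxDxjxDxxjxDxjx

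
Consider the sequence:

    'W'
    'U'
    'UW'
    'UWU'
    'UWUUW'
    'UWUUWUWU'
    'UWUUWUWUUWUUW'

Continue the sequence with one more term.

UWUUWUWUUWUUWUWUUWUWU

This is a Fibonacci-style word recurrence s(k) = s(k−1)·s(k−2): e.g. U·W = UW.
Continuing: UWUUWUWUUWUUW · UWUUWUWU gives term 8.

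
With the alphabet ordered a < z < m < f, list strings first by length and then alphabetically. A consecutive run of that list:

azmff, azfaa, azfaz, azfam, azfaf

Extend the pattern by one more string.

The successor of azfaf increments the rightmost position that isn't already f and resets every position after it to a.

azfza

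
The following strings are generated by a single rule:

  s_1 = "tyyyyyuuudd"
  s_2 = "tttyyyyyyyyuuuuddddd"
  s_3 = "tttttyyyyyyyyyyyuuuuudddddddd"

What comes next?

tttttttyyyyyyyyyyyyyyuuuuuuddddddddddd

Term n consists of 2n-1 t's, followed by 3n+2 y's, followed by n+2 u's, followed by 3n-1 d's (n = 1, 2, …).
For the next term, n = 4, so the run lengths are 7, 14, 6, 11.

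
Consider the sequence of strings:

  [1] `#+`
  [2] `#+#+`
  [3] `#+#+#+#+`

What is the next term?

s(k+1) = s(k)·s(k) — each term doubles the last.
Doubling #+#+#+#+:

#+#+#+#+#+#+#+#+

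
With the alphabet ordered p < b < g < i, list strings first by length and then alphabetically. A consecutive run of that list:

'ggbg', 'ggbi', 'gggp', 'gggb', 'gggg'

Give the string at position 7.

Continuing the enumeration 2 steps past gggg: gggg → gggi → (answer).

ggip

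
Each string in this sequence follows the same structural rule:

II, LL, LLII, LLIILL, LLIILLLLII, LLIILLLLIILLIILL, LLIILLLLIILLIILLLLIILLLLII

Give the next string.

From term 3 onward, concatenate the last term with the second-to-last: LL·II = LLII, LLII·LL = LLIILL, …
The next term joins LLIILLLLIILLIILLLLIILLLLII and LLIILLLLIILLIILL.

LLIILLLLIILLIILLLLIILLLLIILLIILLLLIILLIILL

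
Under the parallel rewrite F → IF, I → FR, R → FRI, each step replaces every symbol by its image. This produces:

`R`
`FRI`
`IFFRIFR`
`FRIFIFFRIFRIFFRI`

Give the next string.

Rewriting the 16 symbols of FRIFIFFRIFRIFFRI one by one yields IF FRI FR IF FR IF IF FRI FR IF FRI FR IF IF FRI FR; concatenated:

IFFRIFRIFFRIFIFFRIFRIFFRIFRIFIFFRIFR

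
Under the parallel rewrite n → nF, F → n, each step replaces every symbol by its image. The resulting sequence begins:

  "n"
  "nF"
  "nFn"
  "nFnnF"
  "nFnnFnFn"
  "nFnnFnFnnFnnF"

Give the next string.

Replace each of the 13 characters of nFnnFnFnnFnnF in place — nF n nF nF n nF n nF nF n nF nF n — and concatenate.

nFnnFnFnnFnnFnFnnFnFn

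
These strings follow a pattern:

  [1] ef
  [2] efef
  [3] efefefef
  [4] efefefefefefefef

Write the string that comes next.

Every step duplicates the string.
Doubling efefefefefefefef:

efefefefefefefefefefefefefefefef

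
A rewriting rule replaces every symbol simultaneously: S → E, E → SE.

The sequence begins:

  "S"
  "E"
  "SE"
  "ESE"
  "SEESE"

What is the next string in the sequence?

ESESEESE

Apply φ to SEESE symbol by symbol: S→E, E→SE, E→SE, S→E, E→SE; joined: E SE SE E SE.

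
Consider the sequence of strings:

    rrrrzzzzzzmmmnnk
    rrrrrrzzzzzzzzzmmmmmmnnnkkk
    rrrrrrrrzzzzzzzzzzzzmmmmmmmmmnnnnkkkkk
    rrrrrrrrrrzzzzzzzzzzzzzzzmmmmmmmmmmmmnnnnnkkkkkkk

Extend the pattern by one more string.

rrrrrrrrrrrrzzzzzzzzzzzzzzzzzzmmmmmmmmmmmmmmmnnnnnnkkkkkkkkk

Each string has the form r^{2n+2} z^{3n+3} m^{3n} n^{n+1} k^{2n-1} (n = 1, 2, …).
At n = 5 the blocks have lengths 12, 18, 15, 6, 9.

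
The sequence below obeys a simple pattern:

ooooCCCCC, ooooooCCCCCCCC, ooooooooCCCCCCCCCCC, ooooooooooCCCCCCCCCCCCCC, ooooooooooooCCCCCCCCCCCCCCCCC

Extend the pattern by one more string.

ooooooooooooooCCCCCCCCCCCCCCCCCCCC

Each string has the form o^{2n} C^{3n-1}, where the shown terms are n = 2, 3, 4, 5, 6.
For the next term, n = 7, so the run lengths are 14, 20.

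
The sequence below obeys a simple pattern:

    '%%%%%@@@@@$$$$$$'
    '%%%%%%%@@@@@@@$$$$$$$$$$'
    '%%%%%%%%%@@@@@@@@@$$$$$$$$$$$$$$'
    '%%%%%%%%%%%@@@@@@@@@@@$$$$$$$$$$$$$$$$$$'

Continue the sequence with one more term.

%%%%%%%%%%%%%@@@@@@@@@@@@@$$$$$$$$$$$$$$$$$$$$$$

Term n consists of 2n+1 %'s, followed by 2n+1 @'s, followed by 4n-2 $'s, where the shown terms are n = 2, 3, 4, 5.
Setting n = 6 gives 13, 13, 22 characters in each block.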